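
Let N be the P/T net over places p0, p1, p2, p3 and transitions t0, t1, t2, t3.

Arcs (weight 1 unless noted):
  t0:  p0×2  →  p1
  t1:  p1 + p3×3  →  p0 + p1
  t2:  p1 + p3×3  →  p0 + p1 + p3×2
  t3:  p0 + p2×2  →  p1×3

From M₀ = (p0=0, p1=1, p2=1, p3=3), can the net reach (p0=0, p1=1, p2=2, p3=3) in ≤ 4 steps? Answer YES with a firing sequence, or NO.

depth 0: 1 marking
depth 1: 3 markings reached so far
depth 2: 3 markings reached so far
(frontier empty at depth 2; search complete)
target is not among the 3 markings reachable within 4 steps

NO — not reachable within 4 firings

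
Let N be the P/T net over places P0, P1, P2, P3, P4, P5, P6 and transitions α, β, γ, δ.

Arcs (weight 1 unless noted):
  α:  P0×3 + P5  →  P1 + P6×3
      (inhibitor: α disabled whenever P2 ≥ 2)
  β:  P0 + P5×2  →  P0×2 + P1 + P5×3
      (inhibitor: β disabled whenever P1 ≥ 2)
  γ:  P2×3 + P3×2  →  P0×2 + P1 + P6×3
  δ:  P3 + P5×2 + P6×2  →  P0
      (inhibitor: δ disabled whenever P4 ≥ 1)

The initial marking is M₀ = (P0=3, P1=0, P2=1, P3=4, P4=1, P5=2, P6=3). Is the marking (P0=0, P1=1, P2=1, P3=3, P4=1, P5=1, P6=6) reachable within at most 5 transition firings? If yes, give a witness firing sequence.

depth 0: 1 marking
depth 1: 3 markings reached so far
depth 2: 5 markings reached so far
depth 3: 6 markings reached so far
depth 4: 6 markings reached so far
(frontier empty at depth 4; search complete)
target is not among the 6 markings reachable within 5 steps

NO — not reachable within 5 firings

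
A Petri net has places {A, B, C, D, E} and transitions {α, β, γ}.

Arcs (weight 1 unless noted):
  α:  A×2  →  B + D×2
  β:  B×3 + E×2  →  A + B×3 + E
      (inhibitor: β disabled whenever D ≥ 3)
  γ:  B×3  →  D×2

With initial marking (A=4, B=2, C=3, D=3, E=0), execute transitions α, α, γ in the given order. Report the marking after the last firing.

step 1: fire α:  (A=4, B=2, C=3, D=3, E=0) → (A=2, B=3, C=3, D=5, E=0)
step 2: fire α:  (A=2, B=3, C=3, D=5, E=0) → (A=0, B=4, C=3, D=7, E=0)
step 3: fire γ:  (A=0, B=4, C=3, D=7, E=0) → (A=0, B=1, C=3, D=9, E=0)

(A=0, B=1, C=3, D=9, E=0)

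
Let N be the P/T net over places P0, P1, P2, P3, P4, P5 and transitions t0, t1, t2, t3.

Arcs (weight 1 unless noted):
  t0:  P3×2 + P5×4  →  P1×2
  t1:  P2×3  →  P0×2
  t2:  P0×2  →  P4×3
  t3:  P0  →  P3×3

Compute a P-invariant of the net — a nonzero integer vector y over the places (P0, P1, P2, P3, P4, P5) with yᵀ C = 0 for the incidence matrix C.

y = (P0:3, P1:1, P2:2, P3:1, P4:2, P5:0)

Incidence matrix C (rows=places, cols=transitions):
       t0   t1   t2   t3
   P0   0    2   -2   -1
   P1   2    0    0    0
   P2   0   -3    0    0
   P3  -2    0    0    3
   P4   0    0    3    0
   P5  -4    0    0    0

Candidate y = [3, 1, 2, 1, 2, 0]; check y·C column-wise:
  col t0: 3·0 + 1·2 + 2·0 + 1·-2 + 2·0 + 0·-4 = 0
  col t1: 3·2 + 1·0 + 2·-3 + 1·0 + 2·0 = 0
  col t2: 3·-2 + 1·0 + 2·0 + 1·0 + 2·3 = 0
  col t3: 3·-1 + 1·0 + 2·0 + 1·3 + 2·0 = 0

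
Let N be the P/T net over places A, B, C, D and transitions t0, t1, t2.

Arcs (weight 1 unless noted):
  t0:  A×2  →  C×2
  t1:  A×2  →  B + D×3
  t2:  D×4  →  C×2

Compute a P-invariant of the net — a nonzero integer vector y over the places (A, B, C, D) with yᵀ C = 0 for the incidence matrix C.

y = (A:2, B:1, C:2, D:1)

Incidence matrix C (rows=places, cols=transitions):
       t0   t1   t2
    A  -2   -2    0
    B   0    1    0
    C   2    0    2
    D   0    3   -4

Candidate y = [2, 1, 2, 1]; check y·C column-wise:
  col t0: 2·-2 + 1·0 + 2·2 + 1·0 = 0
  col t1: 2·-2 + 1·1 + 2·0 + 1·3 = 0
  col t2: 2·0 + 1·0 + 2·2 + 1·-4 = 0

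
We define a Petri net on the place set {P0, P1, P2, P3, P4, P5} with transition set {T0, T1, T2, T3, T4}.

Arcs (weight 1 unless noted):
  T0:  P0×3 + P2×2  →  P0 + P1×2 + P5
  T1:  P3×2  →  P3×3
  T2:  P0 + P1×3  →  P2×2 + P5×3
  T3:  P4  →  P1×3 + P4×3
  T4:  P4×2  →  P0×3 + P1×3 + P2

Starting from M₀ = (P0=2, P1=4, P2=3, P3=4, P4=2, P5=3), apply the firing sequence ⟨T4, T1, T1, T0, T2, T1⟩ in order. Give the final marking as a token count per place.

step 1: fire T4:  (P0=2, P1=4, P2=3, P3=4, P4=2, P5=3) → (P0=5, P1=7, P2=4, P3=4, P4=0, P5=3)
step 2: fire T1:  (P0=5, P1=7, P2=4, P3=4, P4=0, P5=3) → (P0=5, P1=7, P2=4, P3=5, P4=0, P5=3)
step 3: fire T1:  (P0=5, P1=7, P2=4, P3=5, P4=0, P5=3) → (P0=5, P1=7, P2=4, P3=6, P4=0, P5=3)
step 4: fire T0:  (P0=5, P1=7, P2=4, P3=6, P4=0, P5=3) → (P0=3, P1=9, P2=2, P3=6, P4=0, P5=4)
step 5: fire T2:  (P0=3, P1=9, P2=2, P3=6, P4=0, P5=4) → (P0=2, P1=6, P2=4, P3=6, P4=0, P5=7)
step 6: fire T1:  (P0=2, P1=6, P2=4, P3=6, P4=0, P5=7) → (P0=2, P1=6, P2=4, P3=7, P4=0, P5=7)

(P0=2, P1=6, P2=4, P3=7, P4=0, P5=7)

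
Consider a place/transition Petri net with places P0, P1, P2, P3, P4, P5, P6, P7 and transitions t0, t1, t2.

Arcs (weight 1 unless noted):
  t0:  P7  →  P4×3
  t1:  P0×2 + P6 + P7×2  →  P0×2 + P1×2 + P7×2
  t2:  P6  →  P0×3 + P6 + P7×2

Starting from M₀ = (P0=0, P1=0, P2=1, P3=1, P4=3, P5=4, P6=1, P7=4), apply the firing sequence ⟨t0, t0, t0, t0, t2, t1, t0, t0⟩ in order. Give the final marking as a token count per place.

(P0=3, P1=2, P2=1, P3=1, P4=21, P5=4, P6=0, P7=0)

step 1: fire t0:  (P0=0, P1=0, P2=1, P3=1, P4=3, P5=4, P6=1, P7=4) → (P0=0, P1=0, P2=1, P3=1, P4=6, P5=4, P6=1, P7=3)
step 2: fire t0:  (P0=0, P1=0, P2=1, P3=1, P4=6, P5=4, P6=1, P7=3) → (P0=0, P1=0, P2=1, P3=1, P4=9, P5=4, P6=1, P7=2)
step 3: fire t0:  (P0=0, P1=0, P2=1, P3=1, P4=9, P5=4, P6=1, P7=2) → (P0=0, P1=0, P2=1, P3=1, P4=12, P5=4, P6=1, P7=1)
step 4: fire t0:  (P0=0, P1=0, P2=1, P3=1, P4=12, P5=4, P6=1, P7=1) → (P0=0, P1=0, P2=1, P3=1, P4=15, P5=4, P6=1, P7=0)
step 5: fire t2:  (P0=0, P1=0, P2=1, P3=1, P4=15, P5=4, P6=1, P7=0) → (P0=3, P1=0, P2=1, P3=1, P4=15, P5=4, P6=1, P7=2)
step 6: fire t1:  (P0=3, P1=0, P2=1, P3=1, P4=15, P5=4, P6=1, P7=2) → (P0=3, P1=2, P2=1, P3=1, P4=15, P5=4, P6=0, P7=2)
step 7: fire t0:  (P0=3, P1=2, P2=1, P3=1, P4=15, P5=4, P6=0, P7=2) → (P0=3, P1=2, P2=1, P3=1, P4=18, P5=4, P6=0, P7=1)
step 8: fire t0:  (P0=3, P1=2, P2=1, P3=1, P4=18, P5=4, P6=0, P7=1) → (P0=3, P1=2, P2=1, P3=1, P4=21, P5=4, P6=0, P7=0)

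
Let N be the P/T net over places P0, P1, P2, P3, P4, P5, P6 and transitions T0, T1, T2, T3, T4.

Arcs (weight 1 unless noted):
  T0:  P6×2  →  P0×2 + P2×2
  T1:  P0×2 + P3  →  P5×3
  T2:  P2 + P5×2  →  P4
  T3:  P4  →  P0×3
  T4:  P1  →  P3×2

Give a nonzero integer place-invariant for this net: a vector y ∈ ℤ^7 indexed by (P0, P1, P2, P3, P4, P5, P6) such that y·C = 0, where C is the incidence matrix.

y = (P0:1, P1:8, P2:-1, P3:4, P4:3, P5:2, P6:0)

Incidence matrix C (rows=places, cols=transitions):
       T0   T1   T2   T3   T4
   P0   2   -2    0    3    0
   P1   0    0    0    0   -1
   P2   2    0   -1    0    0
   P3   0   -1    0    0    2
   P4   0    0    1   -1    0
   P5   0    3   -2    0    0
   P6  -2    0    0    0    0

Candidate y = [1, 8, -1, 4, 3, 2, 0]; check y·C column-wise:
  col T0: 1·2 + 8·0 + -1·2 + 4·0 + 3·0 + 2·0 + 0·-2 = 0
  col T1: 1·-2 + 8·0 + -1·0 + 4·-1 + 3·0 + 2·3 = 0
  col T2: 1·0 + 8·0 + -1·-1 + 4·0 + 3·1 + 2·-2 = 0
  col T3: 1·3 + 8·0 + -1·0 + 4·0 + 3·-1 + 2·0 = 0
  col T4: 1·0 + 8·-1 + -1·0 + 4·2 + 3·0 + 2·0 = 0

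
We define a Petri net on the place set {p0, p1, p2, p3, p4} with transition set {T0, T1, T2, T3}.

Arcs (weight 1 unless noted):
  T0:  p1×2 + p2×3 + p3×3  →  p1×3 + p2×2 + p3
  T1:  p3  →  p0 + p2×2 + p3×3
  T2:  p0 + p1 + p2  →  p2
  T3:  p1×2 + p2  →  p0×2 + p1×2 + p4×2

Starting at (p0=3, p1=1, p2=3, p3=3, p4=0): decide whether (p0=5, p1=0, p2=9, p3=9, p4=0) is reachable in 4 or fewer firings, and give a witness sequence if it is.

step 1: fire T1:  (p0=3, p1=1, p2=3, p3=3, p4=0) → (p0=4, p1=1, p2=5, p3=5, p4=0)
step 2: fire T1:  (p0=4, p1=1, p2=5, p3=5, p4=0) → (p0=5, p1=1, p2=7, p3=7, p4=0)
step 3: fire T1:  (p0=5, p1=1, p2=7, p3=7, p4=0) → (p0=6, p1=1, p2=9, p3=9, p4=0)
step 4: fire T2:  (p0=6, p1=1, p2=9, p3=9, p4=0) → (p0=5, p1=0, p2=9, p3=9, p4=0)

YES — reachable via ⟨T1, T1, T1, T2⟩ (4 firings)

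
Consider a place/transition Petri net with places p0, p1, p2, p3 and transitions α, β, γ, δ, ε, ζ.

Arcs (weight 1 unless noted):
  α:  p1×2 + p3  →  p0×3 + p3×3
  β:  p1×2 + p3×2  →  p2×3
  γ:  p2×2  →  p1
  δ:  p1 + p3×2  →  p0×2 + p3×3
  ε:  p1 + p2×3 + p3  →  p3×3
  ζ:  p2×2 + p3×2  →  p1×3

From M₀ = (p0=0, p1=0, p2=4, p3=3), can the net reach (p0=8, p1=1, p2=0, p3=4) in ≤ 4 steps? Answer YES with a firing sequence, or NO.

NO — not reachable within 4 firings

depth 0: 1 marking
depth 1: 3 markings reached so far
depth 2: 7 markings reached so far
depth 3: 14 markings reached so far
depth 4: 23 markings reached so far
target is not among the 23 markings reachable within 4 steps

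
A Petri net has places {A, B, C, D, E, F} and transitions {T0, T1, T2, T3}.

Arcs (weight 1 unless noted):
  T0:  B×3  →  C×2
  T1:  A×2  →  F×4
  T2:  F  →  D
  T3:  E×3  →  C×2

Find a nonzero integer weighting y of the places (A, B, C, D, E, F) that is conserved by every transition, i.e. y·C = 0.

Incidence matrix C (rows=places, cols=transitions):
       T0   T1   T2   T3
    A   0   -2    0    0
    B  -3    0    0    0
    C   2    0    0    2
    D   0    0    1    0
    E   0    0    0   -3
    F   0    4   -1    0

Candidate y = [0, 2, 3, 0, 2, 0]; check y·C column-wise:
  col T0: 2·-3 + 3·2 + 2·0 = 0
  col T1: 0·-2 + 2·0 + 3·0 + 2·0 + 0·4 = 0
  col T2: 2·0 + 3·0 + 0·1 + 2·0 + 0·-1 = 0
  col T3: 2·0 + 3·2 + 2·-3 = 0

y = (A:0, B:2, C:3, D:0, E:2, F:0)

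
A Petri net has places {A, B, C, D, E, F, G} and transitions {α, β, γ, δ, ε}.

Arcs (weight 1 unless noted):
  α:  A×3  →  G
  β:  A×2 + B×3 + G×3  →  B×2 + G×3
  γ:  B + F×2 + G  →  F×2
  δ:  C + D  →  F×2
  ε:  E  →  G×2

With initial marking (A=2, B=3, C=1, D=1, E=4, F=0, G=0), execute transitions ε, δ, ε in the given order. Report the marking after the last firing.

step 1: fire ε:  (A=2, B=3, C=1, D=1, E=4, F=0, G=0) → (A=2, B=3, C=1, D=1, E=3, F=0, G=2)
step 2: fire δ:  (A=2, B=3, C=1, D=1, E=3, F=0, G=2) → (A=2, B=3, C=0, D=0, E=3, F=2, G=2)
step 3: fire ε:  (A=2, B=3, C=0, D=0, E=3, F=2, G=2) → (A=2, B=3, C=0, D=0, E=2, F=2, G=4)

(A=2, B=3, C=0, D=0, E=2, F=2, G=4)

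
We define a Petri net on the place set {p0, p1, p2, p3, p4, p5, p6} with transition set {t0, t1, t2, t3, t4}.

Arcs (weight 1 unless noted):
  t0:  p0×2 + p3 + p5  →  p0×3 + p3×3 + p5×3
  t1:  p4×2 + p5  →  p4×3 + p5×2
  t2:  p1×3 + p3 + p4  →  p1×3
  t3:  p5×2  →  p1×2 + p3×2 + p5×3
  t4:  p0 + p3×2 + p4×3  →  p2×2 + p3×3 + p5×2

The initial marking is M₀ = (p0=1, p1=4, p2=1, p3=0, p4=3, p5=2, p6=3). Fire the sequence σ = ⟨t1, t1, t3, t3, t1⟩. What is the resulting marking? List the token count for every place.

(p0=1, p1=8, p2=1, p3=4, p4=6, p5=7, p6=3)

step 1: fire t1:  (p0=1, p1=4, p2=1, p3=0, p4=3, p5=2, p6=3) → (p0=1, p1=4, p2=1, p3=0, p4=4, p5=3, p6=3)
step 2: fire t1:  (p0=1, p1=4, p2=1, p3=0, p4=4, p5=3, p6=3) → (p0=1, p1=4, p2=1, p3=0, p4=5, p5=4, p6=3)
step 3: fire t3:  (p0=1, p1=4, p2=1, p3=0, p4=5, p5=4, p6=3) → (p0=1, p1=6, p2=1, p3=2, p4=5, p5=5, p6=3)
step 4: fire t3:  (p0=1, p1=6, p2=1, p3=2, p4=5, p5=5, p6=3) → (p0=1, p1=8, p2=1, p3=4, p4=5, p5=6, p6=3)
step 5: fire t1:  (p0=1, p1=8, p2=1, p3=4, p4=5, p5=6, p6=3) → (p0=1, p1=8, p2=1, p3=4, p4=6, p5=7, p6=3)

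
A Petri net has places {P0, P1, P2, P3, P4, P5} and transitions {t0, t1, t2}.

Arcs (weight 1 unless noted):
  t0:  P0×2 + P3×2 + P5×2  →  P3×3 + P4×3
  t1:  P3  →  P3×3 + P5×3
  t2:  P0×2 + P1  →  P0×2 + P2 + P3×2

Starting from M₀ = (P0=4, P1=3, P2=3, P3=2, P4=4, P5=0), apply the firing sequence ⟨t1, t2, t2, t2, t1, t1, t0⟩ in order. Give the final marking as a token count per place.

(P0=2, P1=0, P2=6, P3=15, P4=7, P5=7)

step 1: fire t1:  (P0=4, P1=3, P2=3, P3=2, P4=4, P5=0) → (P0=4, P1=3, P2=3, P3=4, P4=4, P5=3)
step 2: fire t2:  (P0=4, P1=3, P2=3, P3=4, P4=4, P5=3) → (P0=4, P1=2, P2=4, P3=6, P4=4, P5=3)
step 3: fire t2:  (P0=4, P1=2, P2=4, P3=6, P4=4, P5=3) → (P0=4, P1=1, P2=5, P3=8, P4=4, P5=3)
step 4: fire t2:  (P0=4, P1=1, P2=5, P3=8, P4=4, P5=3) → (P0=4, P1=0, P2=6, P3=10, P4=4, P5=3)
step 5: fire t1:  (P0=4, P1=0, P2=6, P3=10, P4=4, P5=3) → (P0=4, P1=0, P2=6, P3=12, P4=4, P5=6)
step 6: fire t1:  (P0=4, P1=0, P2=6, P3=12, P4=4, P5=6) → (P0=4, P1=0, P2=6, P3=14, P4=4, P5=9)
step 7: fire t0:  (P0=4, P1=0, P2=6, P3=14, P4=4, P5=9) → (P0=2, P1=0, P2=6, P3=15, P4=7, P5=7)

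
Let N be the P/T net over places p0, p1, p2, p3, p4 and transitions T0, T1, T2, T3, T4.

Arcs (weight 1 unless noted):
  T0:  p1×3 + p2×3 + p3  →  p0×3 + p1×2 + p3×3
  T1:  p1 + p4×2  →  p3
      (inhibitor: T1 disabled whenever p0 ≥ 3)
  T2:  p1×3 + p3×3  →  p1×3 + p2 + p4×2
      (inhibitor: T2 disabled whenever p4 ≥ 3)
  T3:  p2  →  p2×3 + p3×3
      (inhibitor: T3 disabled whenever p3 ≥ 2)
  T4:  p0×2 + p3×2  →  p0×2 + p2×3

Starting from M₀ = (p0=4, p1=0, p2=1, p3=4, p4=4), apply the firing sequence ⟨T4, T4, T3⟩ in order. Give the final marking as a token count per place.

step 1: fire T4:  (p0=4, p1=0, p2=1, p3=4, p4=4) → (p0=4, p1=0, p2=4, p3=2, p4=4)
step 2: fire T4:  (p0=4, p1=0, p2=4, p3=2, p4=4) → (p0=4, p1=0, p2=7, p3=0, p4=4)
step 3: fire T3:  (p0=4, p1=0, p2=7, p3=0, p4=4) → (p0=4, p1=0, p2=9, p3=3, p4=4)

(p0=4, p1=0, p2=9, p3=3, p4=4)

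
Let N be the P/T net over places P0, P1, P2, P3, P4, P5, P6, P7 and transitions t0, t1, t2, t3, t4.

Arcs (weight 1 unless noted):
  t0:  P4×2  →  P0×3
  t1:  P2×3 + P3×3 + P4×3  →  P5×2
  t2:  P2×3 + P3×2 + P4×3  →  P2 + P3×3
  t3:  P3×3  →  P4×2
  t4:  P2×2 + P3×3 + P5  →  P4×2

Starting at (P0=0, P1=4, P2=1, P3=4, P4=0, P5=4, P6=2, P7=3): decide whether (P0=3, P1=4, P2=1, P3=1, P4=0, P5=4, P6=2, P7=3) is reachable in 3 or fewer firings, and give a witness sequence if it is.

step 1: fire t3:  (P0=0, P1=4, P2=1, P3=4, P4=0, P5=4, P6=2, P7=3) → (P0=0, P1=4, P2=1, P3=1, P4=2, P5=4, P6=2, P7=3)
step 2: fire t0:  (P0=0, P1=4, P2=1, P3=1, P4=2, P5=4, P6=2, P7=3) → (P0=3, P1=4, P2=1, P3=1, P4=0, P5=4, P6=2, P7=3)

YES — reachable via ⟨t3, t0⟩ (2 firings)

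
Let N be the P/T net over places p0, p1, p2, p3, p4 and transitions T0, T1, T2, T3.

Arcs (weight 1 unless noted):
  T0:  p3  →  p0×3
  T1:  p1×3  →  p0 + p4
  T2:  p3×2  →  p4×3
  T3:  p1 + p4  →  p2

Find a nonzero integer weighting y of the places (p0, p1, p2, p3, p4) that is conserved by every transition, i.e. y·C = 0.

y = (p0:1, p1:1, p2:3, p3:3, p4:2)

Incidence matrix C (rows=places, cols=transitions):
       T0   T1   T2   T3
   p0   3    1    0    0
   p1   0   -3    0   -1
   p2   0    0    0    1
   p3  -1    0   -2    0
   p4   0    1    3   -1

Candidate y = [1, 1, 3, 3, 2]; check y·C column-wise:
  col T0: 1·3 + 1·0 + 3·0 + 3·-1 + 2·0 = 0
  col T1: 1·1 + 1·-3 + 3·0 + 3·0 + 2·1 = 0
  col T2: 1·0 + 1·0 + 3·0 + 3·-2 + 2·3 = 0
  col T3: 1·0 + 1·-1 + 3·1 + 3·0 + 2·-1 = 0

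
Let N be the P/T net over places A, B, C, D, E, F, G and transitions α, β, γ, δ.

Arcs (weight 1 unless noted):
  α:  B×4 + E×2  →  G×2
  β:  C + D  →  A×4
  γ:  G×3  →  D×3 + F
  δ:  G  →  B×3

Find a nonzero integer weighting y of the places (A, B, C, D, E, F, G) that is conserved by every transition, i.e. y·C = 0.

Incidence matrix C (rows=places, cols=transitions):
        α    β    γ    δ
    A   0    4    0    0
    B  -4    0    0    3
    C   0   -1    0    0
    D   0   -1    3    0
    E  -2    0    0    0
    F   0    0    1    0
    G   2    0   -3   -1

Candidate y = [1, 0, 4, 0, 0, 0, 0]; check y·C column-wise:
  col α: 1·0 + 0·-4 + 4·0 + 0·-2 + 0·2 = 0
  col β: 1·4 + 4·-1 + 0·-1 = 0
  col γ: 1·0 + 4·0 + 0·3 + 0·1 + 0·-3 = 0
  col δ: 1·0 + 0·3 + 4·0 + 0·-1 = 0

y = (A:1, B:0, C:4, D:0, E:0, F:0, G:0)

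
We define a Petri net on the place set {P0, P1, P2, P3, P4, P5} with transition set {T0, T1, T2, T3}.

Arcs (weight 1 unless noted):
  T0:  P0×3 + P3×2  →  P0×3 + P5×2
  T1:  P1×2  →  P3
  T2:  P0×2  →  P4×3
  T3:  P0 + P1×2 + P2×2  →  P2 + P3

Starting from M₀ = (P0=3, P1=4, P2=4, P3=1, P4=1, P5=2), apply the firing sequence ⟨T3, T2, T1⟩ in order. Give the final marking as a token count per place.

step 1: fire T3:  (P0=3, P1=4, P2=4, P3=1, P4=1, P5=2) → (P0=2, P1=2, P2=3, P3=2, P4=1, P5=2)
step 2: fire T2:  (P0=2, P1=2, P2=3, P3=2, P4=1, P5=2) → (P0=0, P1=2, P2=3, P3=2, P4=4, P5=2)
step 3: fire T1:  (P0=0, P1=2, P2=3, P3=2, P4=4, P5=2) → (P0=0, P1=0, P2=3, P3=3, P4=4, P5=2)

(P0=0, P1=0, P2=3, P3=3, P4=4, P5=2)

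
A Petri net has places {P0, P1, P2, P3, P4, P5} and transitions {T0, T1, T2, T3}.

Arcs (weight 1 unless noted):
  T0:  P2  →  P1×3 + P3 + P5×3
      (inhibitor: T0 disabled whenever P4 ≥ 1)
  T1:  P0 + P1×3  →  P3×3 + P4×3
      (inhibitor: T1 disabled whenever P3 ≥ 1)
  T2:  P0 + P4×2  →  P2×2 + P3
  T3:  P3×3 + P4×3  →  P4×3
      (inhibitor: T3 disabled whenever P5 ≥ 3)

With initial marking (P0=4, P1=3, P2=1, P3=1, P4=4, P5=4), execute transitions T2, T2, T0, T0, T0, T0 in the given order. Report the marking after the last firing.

step 1: fire T2:  (P0=4, P1=3, P2=1, P3=1, P4=4, P5=4) → (P0=3, P1=3, P2=3, P3=2, P4=2, P5=4)
step 2: fire T2:  (P0=3, P1=3, P2=3, P3=2, P4=2, P5=4) → (P0=2, P1=3, P2=5, P3=3, P4=0, P5=4)
step 3: fire T0:  (P0=2, P1=3, P2=5, P3=3, P4=0, P5=4) → (P0=2, P1=6, P2=4, P3=4, P4=0, P5=7)
step 4: fire T0:  (P0=2, P1=6, P2=4, P3=4, P4=0, P5=7) → (P0=2, P1=9, P2=3, P3=5, P4=0, P5=10)
step 5: fire T0:  (P0=2, P1=9, P2=3, P3=5, P4=0, P5=10) → (P0=2, P1=12, P2=2, P3=6, P4=0, P5=13)
step 6: fire T0:  (P0=2, P1=12, P2=2, P3=6, P4=0, P5=13) → (P0=2, P1=15, P2=1, P3=7, P4=0, P5=16)

(P0=2, P1=15, P2=1, P3=7, P4=0, P5=16)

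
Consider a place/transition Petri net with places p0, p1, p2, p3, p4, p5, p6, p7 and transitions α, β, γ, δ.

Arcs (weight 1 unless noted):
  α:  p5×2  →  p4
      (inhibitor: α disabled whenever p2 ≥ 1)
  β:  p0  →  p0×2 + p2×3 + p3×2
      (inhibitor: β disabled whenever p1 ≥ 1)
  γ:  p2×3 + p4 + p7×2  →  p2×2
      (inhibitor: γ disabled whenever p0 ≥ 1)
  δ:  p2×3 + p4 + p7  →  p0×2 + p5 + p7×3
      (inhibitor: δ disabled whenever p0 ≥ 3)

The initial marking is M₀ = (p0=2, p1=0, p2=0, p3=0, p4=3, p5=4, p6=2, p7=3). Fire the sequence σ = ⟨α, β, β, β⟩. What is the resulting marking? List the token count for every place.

step 1: fire α:  (p0=2, p1=0, p2=0, p3=0, p4=3, p5=4, p6=2, p7=3) → (p0=2, p1=0, p2=0, p3=0, p4=4, p5=2, p6=2, p7=3)
step 2: fire β:  (p0=2, p1=0, p2=0, p3=0, p4=4, p5=2, p6=2, p7=3) → (p0=3, p1=0, p2=3, p3=2, p4=4, p5=2, p6=2, p7=3)
step 3: fire β:  (p0=3, p1=0, p2=3, p3=2, p4=4, p5=2, p6=2, p7=3) → (p0=4, p1=0, p2=6, p3=4, p4=4, p5=2, p6=2, p7=3)
step 4: fire β:  (p0=4, p1=0, p2=6, p3=4, p4=4, p5=2, p6=2, p7=3) → (p0=5, p1=0, p2=9, p3=6, p4=4, p5=2, p6=2, p7=3)

(p0=5, p1=0, p2=9, p3=6, p4=4, p5=2, p6=2, p7=3)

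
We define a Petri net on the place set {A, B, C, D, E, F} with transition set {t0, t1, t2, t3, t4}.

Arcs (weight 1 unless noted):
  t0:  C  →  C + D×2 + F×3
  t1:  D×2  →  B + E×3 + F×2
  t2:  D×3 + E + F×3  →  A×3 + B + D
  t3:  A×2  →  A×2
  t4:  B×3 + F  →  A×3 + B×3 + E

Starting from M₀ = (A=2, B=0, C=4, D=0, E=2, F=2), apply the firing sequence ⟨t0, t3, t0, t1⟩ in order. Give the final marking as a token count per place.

step 1: fire t0:  (A=2, B=0, C=4, D=0, E=2, F=2) → (A=2, B=0, C=4, D=2, E=2, F=5)
step 2: fire t3:  (A=2, B=0, C=4, D=2, E=2, F=5) → (A=2, B=0, C=4, D=2, E=2, F=5)
step 3: fire t0:  (A=2, B=0, C=4, D=2, E=2, F=5) → (A=2, B=0, C=4, D=4, E=2, F=8)
step 4: fire t1:  (A=2, B=0, C=4, D=4, E=2, F=8) → (A=2, B=1, C=4, D=2, E=5, F=10)

(A=2, B=1, C=4, D=2, E=5, F=10)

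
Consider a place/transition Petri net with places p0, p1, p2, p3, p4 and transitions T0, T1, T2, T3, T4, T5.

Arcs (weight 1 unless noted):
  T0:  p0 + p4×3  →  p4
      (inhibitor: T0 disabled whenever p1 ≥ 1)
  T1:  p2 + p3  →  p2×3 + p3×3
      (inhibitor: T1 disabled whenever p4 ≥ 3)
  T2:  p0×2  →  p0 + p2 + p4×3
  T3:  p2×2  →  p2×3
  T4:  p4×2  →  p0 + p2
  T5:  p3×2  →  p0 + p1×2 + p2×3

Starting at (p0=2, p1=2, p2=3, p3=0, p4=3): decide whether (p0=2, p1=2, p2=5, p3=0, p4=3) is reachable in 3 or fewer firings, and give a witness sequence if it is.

YES — reachable via ⟨T3, T3⟩ (2 firings)

step 1: fire T3:  (p0=2, p1=2, p2=3, p3=0, p4=3) → (p0=2, p1=2, p2=4, p3=0, p4=3)
step 2: fire T3:  (p0=2, p1=2, p2=4, p3=0, p4=3) → (p0=2, p1=2, p2=5, p3=0, p4=3)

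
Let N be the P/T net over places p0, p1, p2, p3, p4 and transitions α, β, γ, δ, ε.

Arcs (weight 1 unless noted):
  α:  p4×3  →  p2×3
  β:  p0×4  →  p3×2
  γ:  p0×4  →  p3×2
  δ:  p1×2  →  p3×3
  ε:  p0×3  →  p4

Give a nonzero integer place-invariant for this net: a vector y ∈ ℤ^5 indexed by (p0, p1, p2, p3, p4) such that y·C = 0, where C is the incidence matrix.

Incidence matrix C (rows=places, cols=transitions):
        α    β    γ    δ    ε
   p0   0   -4   -4    0   -3
   p1   0    0    0   -2    0
   p2   3    0    0    0    0
   p3   0    2    2    3    0
   p4  -3    0    0    0    1

Candidate y = [1, 3, 3, 2, 3]; check y·C column-wise:
  col α: 1·0 + 3·0 + 3·3 + 2·0 + 3·-3 = 0
  col β: 1·-4 + 3·0 + 3·0 + 2·2 + 3·0 = 0
  col γ: 1·-4 + 3·0 + 3·0 + 2·2 + 3·0 = 0
  col δ: 1·0 + 3·-2 + 3·0 + 2·3 + 3·0 = 0
  col ε: 1·-3 + 3·0 + 3·0 + 2·0 + 3·1 = 0

y = (p0:1, p1:3, p2:3, p3:2, p4:3)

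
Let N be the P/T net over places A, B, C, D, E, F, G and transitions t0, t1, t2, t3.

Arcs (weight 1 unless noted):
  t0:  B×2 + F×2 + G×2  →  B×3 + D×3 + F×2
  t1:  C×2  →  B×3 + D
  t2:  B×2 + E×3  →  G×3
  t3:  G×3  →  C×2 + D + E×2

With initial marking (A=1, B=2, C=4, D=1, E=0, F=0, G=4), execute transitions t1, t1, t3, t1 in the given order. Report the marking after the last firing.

(A=1, B=11, C=0, D=5, E=2, F=0, G=1)

step 1: fire t1:  (A=1, B=2, C=4, D=1, E=0, F=0, G=4) → (A=1, B=5, C=2, D=2, E=0, F=0, G=4)
step 2: fire t1:  (A=1, B=5, C=2, D=2, E=0, F=0, G=4) → (A=1, B=8, C=0, D=3, E=0, F=0, G=4)
step 3: fire t3:  (A=1, B=8, C=0, D=3, E=0, F=0, G=4) → (A=1, B=8, C=2, D=4, E=2, F=0, G=1)
step 4: fire t1:  (A=1, B=8, C=2, D=4, E=2, F=0, G=1) → (A=1, B=11, C=0, D=5, E=2, F=0, G=1)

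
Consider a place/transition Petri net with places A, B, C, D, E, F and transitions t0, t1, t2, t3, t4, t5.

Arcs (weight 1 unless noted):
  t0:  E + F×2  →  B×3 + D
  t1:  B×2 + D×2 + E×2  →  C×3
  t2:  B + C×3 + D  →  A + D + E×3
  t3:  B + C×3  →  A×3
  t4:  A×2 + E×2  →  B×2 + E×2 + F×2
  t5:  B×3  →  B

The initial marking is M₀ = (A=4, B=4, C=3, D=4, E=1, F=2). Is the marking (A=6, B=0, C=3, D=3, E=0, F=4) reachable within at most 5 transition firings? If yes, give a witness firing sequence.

depth 0: 1 marking
depth 1: 5 markings reached so far
depth 2: 12 markings reached so far
depth 3: 22 markings reached so far
depth 4: 39 markings reached so far
depth 5: 63 markings reached so far
target is not among the 63 markings reachable within 5 steps

NO — not reachable within 5 firings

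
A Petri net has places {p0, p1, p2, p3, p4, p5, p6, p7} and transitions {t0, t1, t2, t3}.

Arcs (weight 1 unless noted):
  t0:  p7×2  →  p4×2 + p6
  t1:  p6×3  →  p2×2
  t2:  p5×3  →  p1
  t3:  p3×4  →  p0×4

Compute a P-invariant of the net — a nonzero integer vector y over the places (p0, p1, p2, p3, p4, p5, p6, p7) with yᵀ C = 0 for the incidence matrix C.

Incidence matrix C (rows=places, cols=transitions):
       t0   t1   t2   t3
   p0   0    0    0    4
   p1   0    0    1    0
   p2   0    2    0    0
   p3   0    0    0   -4
   p4   2    0    0    0
   p5   0    0   -3    0
   p6   1   -3    0    0
   p7  -2    0    0    0

Candidate y = [1, 0, 0, 1, 0, 0, 0, 0]; check y·C column-wise:
  col t0: 1·0 + 1·0 + 0·2 + 0·1 + 0·-2 = 0
  col t1: 1·0 + 0·2 + 1·0 + 0·-3 = 0
  col t2: 1·0 + 0·1 + 1·0 + 0·-3 = 0
  col t3: 1·4 + 1·-4 = 0

y = (p0:1, p1:0, p2:0, p3:1, p4:0, p5:0, p6:0, p7:0)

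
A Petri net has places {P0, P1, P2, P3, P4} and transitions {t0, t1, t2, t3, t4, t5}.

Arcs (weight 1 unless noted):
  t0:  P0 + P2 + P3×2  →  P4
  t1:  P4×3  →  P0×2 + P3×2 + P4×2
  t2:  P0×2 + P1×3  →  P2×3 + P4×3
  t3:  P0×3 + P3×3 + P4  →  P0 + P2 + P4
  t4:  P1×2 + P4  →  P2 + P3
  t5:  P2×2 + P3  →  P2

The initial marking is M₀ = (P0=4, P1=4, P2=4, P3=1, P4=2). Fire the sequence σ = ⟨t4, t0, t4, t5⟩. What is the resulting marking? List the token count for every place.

(P0=3, P1=0, P2=4, P3=0, P4=1)

step 1: fire t4:  (P0=4, P1=4, P2=4, P3=1, P4=2) → (P0=4, P1=2, P2=5, P3=2, P4=1)
step 2: fire t0:  (P0=4, P1=2, P2=5, P3=2, P4=1) → (P0=3, P1=2, P2=4, P3=0, P4=2)
step 3: fire t4:  (P0=3, P1=2, P2=4, P3=0, P4=2) → (P0=3, P1=0, P2=5, P3=1, P4=1)
step 4: fire t5:  (P0=3, P1=0, P2=5, P3=1, P4=1) → (P0=3, P1=0, P2=4, P3=0, P4=1)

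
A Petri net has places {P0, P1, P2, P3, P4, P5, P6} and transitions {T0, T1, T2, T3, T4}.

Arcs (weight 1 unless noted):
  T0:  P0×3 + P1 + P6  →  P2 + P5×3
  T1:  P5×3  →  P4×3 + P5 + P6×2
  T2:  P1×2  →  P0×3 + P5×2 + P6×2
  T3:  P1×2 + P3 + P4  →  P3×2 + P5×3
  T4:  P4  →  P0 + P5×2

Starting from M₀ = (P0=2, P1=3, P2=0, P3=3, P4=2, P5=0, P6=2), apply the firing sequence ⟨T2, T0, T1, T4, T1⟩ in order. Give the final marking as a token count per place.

step 1: fire T2:  (P0=2, P1=3, P2=0, P3=3, P4=2, P5=0, P6=2) → (P0=5, P1=1, P2=0, P3=3, P4=2, P5=2, P6=4)
step 2: fire T0:  (P0=5, P1=1, P2=0, P3=3, P4=2, P5=2, P6=4) → (P0=2, P1=0, P2=1, P3=3, P4=2, P5=5, P6=3)
step 3: fire T1:  (P0=2, P1=0, P2=1, P3=3, P4=2, P5=5, P6=3) → (P0=2, P1=0, P2=1, P3=3, P4=5, P5=3, P6=5)
step 4: fire T4:  (P0=2, P1=0, P2=1, P3=3, P4=5, P5=3, P6=5) → (P0=3, P1=0, P2=1, P3=3, P4=4, P5=5, P6=5)
step 5: fire T1:  (P0=3, P1=0, P2=1, P3=3, P4=4, P5=5, P6=5) → (P0=3, P1=0, P2=1, P3=3, P4=7, P5=3, P6=7)

(P0=3, P1=0, P2=1, P3=3, P4=7, P5=3, P6=7)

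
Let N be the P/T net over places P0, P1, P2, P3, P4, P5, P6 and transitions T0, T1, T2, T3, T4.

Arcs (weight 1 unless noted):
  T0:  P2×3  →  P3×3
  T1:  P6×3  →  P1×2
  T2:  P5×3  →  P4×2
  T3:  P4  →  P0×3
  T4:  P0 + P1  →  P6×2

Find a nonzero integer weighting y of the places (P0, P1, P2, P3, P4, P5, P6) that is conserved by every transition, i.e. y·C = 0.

Incidence matrix C (rows=places, cols=transitions):
       T0   T1   T2   T3   T4
   P0   0    0    0    3   -1
   P1   0    2    0    0   -1
   P2  -3    0    0    0    0
   P3   3    0    0    0    0
   P4   0    0    2   -1    0
   P5   0    0   -3    0    0
   P6   0   -3    0    0    2

Candidate y = [0, 0, 1, 1, 0, 0, 0]; check y·C column-wise:
  col T0: 1·-3 + 1·3 = 0
  col T1: 0·2 + 1·0 + 1·0 + 0·-3 = 0
  col T2: 1·0 + 1·0 + 0·2 + 0·-3 = 0
  col T3: 0·3 + 1·0 + 1·0 + 0·-1 = 0
  col T4: 0·-1 + 0·-1 + 1·0 + 1·0 + 0·2 = 0

y = (P0:0, P1:0, P2:1, P3:1, P4:0, P5:0, P6:0)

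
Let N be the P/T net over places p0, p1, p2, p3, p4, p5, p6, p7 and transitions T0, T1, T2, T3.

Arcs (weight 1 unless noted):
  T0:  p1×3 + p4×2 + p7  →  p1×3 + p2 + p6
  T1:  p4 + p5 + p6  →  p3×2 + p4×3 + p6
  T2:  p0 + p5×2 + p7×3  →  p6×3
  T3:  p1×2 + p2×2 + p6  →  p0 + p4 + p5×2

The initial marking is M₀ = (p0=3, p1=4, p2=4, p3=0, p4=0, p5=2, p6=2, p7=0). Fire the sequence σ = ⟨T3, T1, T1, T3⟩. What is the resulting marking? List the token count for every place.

step 1: fire T3:  (p0=3, p1=4, p2=4, p3=0, p4=0, p5=2, p6=2, p7=0) → (p0=4, p1=2, p2=2, p3=0, p4=1, p5=4, p6=1, p7=0)
step 2: fire T1:  (p0=4, p1=2, p2=2, p3=0, p4=1, p5=4, p6=1, p7=0) → (p0=4, p1=2, p2=2, p3=2, p4=3, p5=3, p6=1, p7=0)
step 3: fire T1:  (p0=4, p1=2, p2=2, p3=2, p4=3, p5=3, p6=1, p7=0) → (p0=4, p1=2, p2=2, p3=4, p4=5, p5=2, p6=1, p7=0)
step 4: fire T3:  (p0=4, p1=2, p2=2, p3=4, p4=5, p5=2, p6=1, p7=0) → (p0=5, p1=0, p2=0, p3=4, p4=6, p5=4, p6=0, p7=0)

(p0=5, p1=0, p2=0, p3=4, p4=6, p5=4, p6=0, p7=0)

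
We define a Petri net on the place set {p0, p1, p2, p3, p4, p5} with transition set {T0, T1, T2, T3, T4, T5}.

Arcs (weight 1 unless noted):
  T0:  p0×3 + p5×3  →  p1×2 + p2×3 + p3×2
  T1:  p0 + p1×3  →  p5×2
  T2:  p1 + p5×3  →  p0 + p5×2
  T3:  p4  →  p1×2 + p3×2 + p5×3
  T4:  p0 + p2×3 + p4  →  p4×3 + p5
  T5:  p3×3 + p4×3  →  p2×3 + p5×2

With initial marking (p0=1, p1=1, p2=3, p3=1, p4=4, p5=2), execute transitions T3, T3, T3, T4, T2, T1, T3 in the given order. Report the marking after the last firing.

step 1: fire T3:  (p0=1, p1=1, p2=3, p3=1, p4=4, p5=2) → (p0=1, p1=3, p2=3, p3=3, p4=3, p5=5)
step 2: fire T3:  (p0=1, p1=3, p2=3, p3=3, p4=3, p5=5) → (p0=1, p1=5, p2=3, p3=5, p4=2, p5=8)
step 3: fire T3:  (p0=1, p1=5, p2=3, p3=5, p4=2, p5=8) → (p0=1, p1=7, p2=3, p3=7, p4=1, p5=11)
step 4: fire T4:  (p0=1, p1=7, p2=3, p3=7, p4=1, p5=11) → (p0=0, p1=7, p2=0, p3=7, p4=3, p5=12)
step 5: fire T2:  (p0=0, p1=7, p2=0, p3=7, p4=3, p5=12) → (p0=1, p1=6, p2=0, p3=7, p4=3, p5=11)
step 6: fire T1:  (p0=1, p1=6, p2=0, p3=7, p4=3, p5=11) → (p0=0, p1=3, p2=0, p3=7, p4=3, p5=13)
step 7: fire T3:  (p0=0, p1=3, p2=0, p3=7, p4=3, p5=13) → (p0=0, p1=5, p2=0, p3=9, p4=2, p5=16)

(p0=0, p1=5, p2=0, p3=9, p4=2, p5=16)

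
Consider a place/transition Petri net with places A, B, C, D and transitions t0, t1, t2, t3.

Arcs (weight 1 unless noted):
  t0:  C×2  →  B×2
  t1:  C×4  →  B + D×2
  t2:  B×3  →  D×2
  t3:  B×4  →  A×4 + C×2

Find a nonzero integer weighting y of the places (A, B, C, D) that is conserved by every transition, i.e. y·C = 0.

y = (A:1, B:2, C:2, D:3)

Incidence matrix C (rows=places, cols=transitions):
       t0   t1   t2   t3
    A   0    0    0    4
    B   2    1   -3   -4
    C  -2   -4    0    2
    D   0    2    2    0

Candidate y = [1, 2, 2, 3]; check y·C column-wise:
  col t0: 1·0 + 2·2 + 2·-2 + 3·0 = 0
  col t1: 1·0 + 2·1 + 2·-4 + 3·2 = 0
  col t2: 1·0 + 2·-3 + 2·0 + 3·2 = 0
  col t3: 1·4 + 2·-4 + 2·2 + 3·0 = 0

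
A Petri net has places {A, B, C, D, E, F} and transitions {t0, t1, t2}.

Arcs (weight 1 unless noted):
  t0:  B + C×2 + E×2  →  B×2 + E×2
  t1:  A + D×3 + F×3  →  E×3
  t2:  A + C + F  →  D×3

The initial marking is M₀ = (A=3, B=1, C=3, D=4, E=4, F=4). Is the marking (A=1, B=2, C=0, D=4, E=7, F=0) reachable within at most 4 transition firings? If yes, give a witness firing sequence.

YES — reachable via ⟨t0, t1, t2⟩ (3 firings)

step 1: fire t0:  (A=3, B=1, C=3, D=4, E=4, F=4) → (A=3, B=2, C=1, D=4, E=4, F=4)
step 2: fire t1:  (A=3, B=2, C=1, D=4, E=4, F=4) → (A=2, B=2, C=1, D=1, E=7, F=1)
step 3: fire t2:  (A=2, B=2, C=1, D=1, E=7, F=1) → (A=1, B=2, C=0, D=4, E=7, F=0)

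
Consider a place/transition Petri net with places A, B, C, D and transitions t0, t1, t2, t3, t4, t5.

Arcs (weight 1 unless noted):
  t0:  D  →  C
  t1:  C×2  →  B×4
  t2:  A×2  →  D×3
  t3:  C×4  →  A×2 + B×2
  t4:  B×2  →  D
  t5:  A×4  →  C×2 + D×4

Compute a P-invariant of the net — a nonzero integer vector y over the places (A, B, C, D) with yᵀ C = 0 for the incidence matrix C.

Incidence matrix C (rows=places, cols=transitions):
       t0   t1   t2   t3   t4   t5
    A   0    0   -2    2    0   -4
    B   0    4    0    2   -2    0
    C   1   -2    0   -4    0    2
    D  -1    0    3    0    1    4

Candidate y = [3, 1, 2, 2]; check y·C column-wise:
  col t0: 3·0 + 1·0 + 2·1 + 2·-1 = 0
  col t1: 3·0 + 1·4 + 2·-2 + 2·0 = 0
  col t2: 3·-2 + 1·0 + 2·0 + 2·3 = 0
  col t3: 3·2 + 1·2 + 2·-4 + 2·0 = 0
  col t4: 3·0 + 1·-2 + 2·0 + 2·1 = 0
  col t5: 3·-4 + 1·0 + 2·2 + 2·4 = 0

y = (A:3, B:1, C:2, D:2)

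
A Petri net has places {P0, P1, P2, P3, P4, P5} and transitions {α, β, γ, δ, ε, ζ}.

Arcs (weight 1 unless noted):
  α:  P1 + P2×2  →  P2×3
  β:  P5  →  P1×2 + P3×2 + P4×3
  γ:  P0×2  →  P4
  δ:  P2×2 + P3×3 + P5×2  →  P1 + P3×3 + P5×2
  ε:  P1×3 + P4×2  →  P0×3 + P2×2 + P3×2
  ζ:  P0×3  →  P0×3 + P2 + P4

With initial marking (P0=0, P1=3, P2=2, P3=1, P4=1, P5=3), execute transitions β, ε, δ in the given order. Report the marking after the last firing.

(P0=3, P1=3, P2=2, P3=5, P4=2, P5=2)

step 1: fire β:  (P0=0, P1=3, P2=2, P3=1, P4=1, P5=3) → (P0=0, P1=5, P2=2, P3=3, P4=4, P5=2)
step 2: fire ε:  (P0=0, P1=5, P2=2, P3=3, P4=4, P5=2) → (P0=3, P1=2, P2=4, P3=5, P4=2, P5=2)
step 3: fire δ:  (P0=3, P1=2, P2=4, P3=5, P4=2, P5=2) → (P0=3, P1=3, P2=2, P3=5, P4=2, P5=2)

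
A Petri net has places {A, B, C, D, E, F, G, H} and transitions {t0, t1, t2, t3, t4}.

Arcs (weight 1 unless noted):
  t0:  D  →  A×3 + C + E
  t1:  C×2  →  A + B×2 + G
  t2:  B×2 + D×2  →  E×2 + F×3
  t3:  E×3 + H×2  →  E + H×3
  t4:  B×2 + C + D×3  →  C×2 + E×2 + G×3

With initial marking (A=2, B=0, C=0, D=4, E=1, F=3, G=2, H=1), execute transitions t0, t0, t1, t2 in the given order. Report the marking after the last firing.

step 1: fire t0:  (A=2, B=0, C=0, D=4, E=1, F=3, G=2, H=1) → (A=5, B=0, C=1, D=3, E=2, F=3, G=2, H=1)
step 2: fire t0:  (A=5, B=0, C=1, D=3, E=2, F=3, G=2, H=1) → (A=8, B=0, C=2, D=2, E=3, F=3, G=2, H=1)
step 3: fire t1:  (A=8, B=0, C=2, D=2, E=3, F=3, G=2, H=1) → (A=9, B=2, C=0, D=2, E=3, F=3, G=3, H=1)
step 4: fire t2:  (A=9, B=2, C=0, D=2, E=3, F=3, G=3, H=1) → (A=9, B=0, C=0, D=0, E=5, F=6, G=3, H=1)

(A=9, B=0, C=0, D=0, E=5, F=6, G=3, H=1)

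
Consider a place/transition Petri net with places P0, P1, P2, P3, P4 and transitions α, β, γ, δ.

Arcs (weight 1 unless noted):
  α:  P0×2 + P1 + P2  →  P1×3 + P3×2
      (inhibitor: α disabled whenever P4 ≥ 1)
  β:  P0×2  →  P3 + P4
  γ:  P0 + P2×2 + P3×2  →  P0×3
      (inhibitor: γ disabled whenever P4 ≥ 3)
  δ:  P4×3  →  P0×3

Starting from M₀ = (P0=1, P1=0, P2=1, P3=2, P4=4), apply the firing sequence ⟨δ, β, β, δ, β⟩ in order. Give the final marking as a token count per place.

(P0=1, P1=0, P2=1, P3=5, P4=1)

step 1: fire δ:  (P0=1, P1=0, P2=1, P3=2, P4=4) → (P0=4, P1=0, P2=1, P3=2, P4=1)
step 2: fire β:  (P0=4, P1=0, P2=1, P3=2, P4=1) → (P0=2, P1=0, P2=1, P3=3, P4=2)
step 3: fire β:  (P0=2, P1=0, P2=1, P3=3, P4=2) → (P0=0, P1=0, P2=1, P3=4, P4=3)
step 4: fire δ:  (P0=0, P1=0, P2=1, P3=4, P4=3) → (P0=3, P1=0, P2=1, P3=4, P4=0)
step 5: fire β:  (P0=3, P1=0, P2=1, P3=4, P4=0) → (P0=1, P1=0, P2=1, P3=5, P4=1)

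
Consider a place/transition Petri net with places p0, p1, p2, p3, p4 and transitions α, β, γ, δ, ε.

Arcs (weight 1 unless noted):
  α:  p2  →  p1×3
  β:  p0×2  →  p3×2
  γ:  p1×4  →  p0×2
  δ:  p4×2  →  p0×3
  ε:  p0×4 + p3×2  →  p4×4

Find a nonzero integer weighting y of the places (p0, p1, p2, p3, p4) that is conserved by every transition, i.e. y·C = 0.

y = (p0:2, p1:1, p2:3, p3:2, p4:3)

Incidence matrix C (rows=places, cols=transitions):
        α    β    γ    δ    ε
   p0   0   -2    2    3   -4
   p1   3    0   -4    0    0
   p2  -1    0    0    0    0
   p3   0    2    0    0   -2
   p4   0    0    0   -2    4

Candidate y = [2, 1, 3, 2, 3]; check y·C column-wise:
  col α: 2·0 + 1·3 + 3·-1 + 2·0 + 3·0 = 0
  col β: 2·-2 + 1·0 + 3·0 + 2·2 + 3·0 = 0
  col γ: 2·2 + 1·-4 + 3·0 + 2·0 + 3·0 = 0
  col δ: 2·3 + 1·0 + 3·0 + 2·0 + 3·-2 = 0
  col ε: 2·-4 + 1·0 + 3·0 + 2·-2 + 3·4 = 0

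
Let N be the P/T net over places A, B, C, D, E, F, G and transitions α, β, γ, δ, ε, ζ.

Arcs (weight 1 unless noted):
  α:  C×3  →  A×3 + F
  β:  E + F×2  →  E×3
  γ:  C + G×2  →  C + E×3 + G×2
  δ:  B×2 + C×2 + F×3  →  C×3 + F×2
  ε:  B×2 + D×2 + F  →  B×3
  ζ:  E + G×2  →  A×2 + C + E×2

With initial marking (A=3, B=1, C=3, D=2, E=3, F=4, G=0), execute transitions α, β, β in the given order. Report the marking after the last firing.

(A=6, B=1, C=0, D=2, E=7, F=1, G=0)

step 1: fire α:  (A=3, B=1, C=3, D=2, E=3, F=4, G=0) → (A=6, B=1, C=0, D=2, E=3, F=5, G=0)
step 2: fire β:  (A=6, B=1, C=0, D=2, E=3, F=5, G=0) → (A=6, B=1, C=0, D=2, E=5, F=3, G=0)
step 3: fire β:  (A=6, B=1, C=0, D=2, E=5, F=3, G=0) → (A=6, B=1, C=0, D=2, E=7, F=1, G=0)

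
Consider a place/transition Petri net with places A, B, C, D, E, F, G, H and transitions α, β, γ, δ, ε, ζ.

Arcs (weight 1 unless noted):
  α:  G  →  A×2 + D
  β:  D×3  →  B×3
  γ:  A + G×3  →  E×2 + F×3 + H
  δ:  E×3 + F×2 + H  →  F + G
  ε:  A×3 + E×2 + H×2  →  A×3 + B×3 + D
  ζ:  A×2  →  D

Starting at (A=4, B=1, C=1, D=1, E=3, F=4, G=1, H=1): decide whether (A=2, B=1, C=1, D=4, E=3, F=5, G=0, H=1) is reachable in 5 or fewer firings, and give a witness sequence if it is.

depth 0: 1 marking
depth 1: 4 markings reached so far
depth 2: 8 markings reached so far
depth 3: 14 markings reached so far
depth 4: 21 markings reached so far
depth 5: 26 markings reached so far
target is not among the 26 markings reachable within 5 steps

NO — not reachable within 5 firings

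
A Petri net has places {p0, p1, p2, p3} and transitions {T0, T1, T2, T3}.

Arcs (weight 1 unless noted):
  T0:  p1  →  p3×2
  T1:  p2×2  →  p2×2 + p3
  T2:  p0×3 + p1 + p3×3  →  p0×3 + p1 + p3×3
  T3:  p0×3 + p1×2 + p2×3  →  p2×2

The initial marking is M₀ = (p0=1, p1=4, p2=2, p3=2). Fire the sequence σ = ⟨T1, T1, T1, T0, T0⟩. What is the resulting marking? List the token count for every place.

step 1: fire T1:  (p0=1, p1=4, p2=2, p3=2) → (p0=1, p1=4, p2=2, p3=3)
step 2: fire T1:  (p0=1, p1=4, p2=2, p3=3) → (p0=1, p1=4, p2=2, p3=4)
step 3: fire T1:  (p0=1, p1=4, p2=2, p3=4) → (p0=1, p1=4, p2=2, p3=5)
step 4: fire T0:  (p0=1, p1=4, p2=2, p3=5) → (p0=1, p1=3, p2=2, p3=7)
step 5: fire T0:  (p0=1, p1=3, p2=2, p3=7) → (p0=1, p1=2, p2=2, p3=9)

(p0=1, p1=2, p2=2, p3=9)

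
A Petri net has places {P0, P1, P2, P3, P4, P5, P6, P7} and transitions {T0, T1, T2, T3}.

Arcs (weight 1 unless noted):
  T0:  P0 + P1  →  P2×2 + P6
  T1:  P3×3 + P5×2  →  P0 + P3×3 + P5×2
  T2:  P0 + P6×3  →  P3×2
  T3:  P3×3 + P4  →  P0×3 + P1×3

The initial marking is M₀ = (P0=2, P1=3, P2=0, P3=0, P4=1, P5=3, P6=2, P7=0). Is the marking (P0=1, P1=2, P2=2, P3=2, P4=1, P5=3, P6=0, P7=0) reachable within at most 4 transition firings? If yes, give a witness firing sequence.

depth 0: 1 marking
depth 1: 2 markings reached so far
depth 2: 4 markings reached so far
depth 3: 4 markings reached so far
(frontier empty at depth 3; search complete)
target is not among the 4 markings reachable within 4 steps

NO — not reachable within 4 firings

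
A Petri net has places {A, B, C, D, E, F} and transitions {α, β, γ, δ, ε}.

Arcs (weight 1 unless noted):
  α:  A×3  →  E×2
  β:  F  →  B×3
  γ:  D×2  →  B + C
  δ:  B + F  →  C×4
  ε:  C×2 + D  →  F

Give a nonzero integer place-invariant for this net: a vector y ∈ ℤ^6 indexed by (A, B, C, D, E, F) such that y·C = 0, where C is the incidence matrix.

y = (A:2, B:0, C:0, D:0, E:3, F:0)

Incidence matrix C (rows=places, cols=transitions):
        α    β    γ    δ    ε
    A  -3    0    0    0    0
    B   0    3    1   -1    0
    C   0    0    1    4   -2
    D   0    0   -2    0   -1
    E   2    0    0    0    0
    F   0   -1    0   -1    1

Candidate y = [2, 0, 0, 0, 3, 0]; check y·C column-wise:
  col α: 2·-3 + 3·2 = 0
  col β: 2·0 + 0·3 + 3·0 + 0·-1 = 0
  col γ: 2·0 + 0·1 + 0·1 + 0·-2 + 3·0 = 0
  col δ: 2·0 + 0·-1 + 0·4 + 3·0 + 0·-1 = 0
  col ε: 2·0 + 0·-2 + 0·-1 + 3·0 + 0·1 = 0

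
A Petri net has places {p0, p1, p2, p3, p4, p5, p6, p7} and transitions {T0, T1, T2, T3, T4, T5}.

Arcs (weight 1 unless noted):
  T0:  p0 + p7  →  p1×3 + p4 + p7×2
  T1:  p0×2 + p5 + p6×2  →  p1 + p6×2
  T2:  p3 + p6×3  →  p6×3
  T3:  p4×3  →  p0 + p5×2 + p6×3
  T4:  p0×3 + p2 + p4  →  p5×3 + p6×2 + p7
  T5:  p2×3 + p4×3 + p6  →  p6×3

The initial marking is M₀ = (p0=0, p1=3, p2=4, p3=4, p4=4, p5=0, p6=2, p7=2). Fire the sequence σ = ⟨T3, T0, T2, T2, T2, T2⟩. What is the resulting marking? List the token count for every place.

(p0=0, p1=6, p2=4, p3=0, p4=2, p5=2, p6=5, p7=3)

step 1: fire T3:  (p0=0, p1=3, p2=4, p3=4, p4=4, p5=0, p6=2, p7=2) → (p0=1, p1=3, p2=4, p3=4, p4=1, p5=2, p6=5, p7=2)
step 2: fire T0:  (p0=1, p1=3, p2=4, p3=4, p4=1, p5=2, p6=5, p7=2) → (p0=0, p1=6, p2=4, p3=4, p4=2, p5=2, p6=5, p7=3)
step 3: fire T2:  (p0=0, p1=6, p2=4, p3=4, p4=2, p5=2, p6=5, p7=3) → (p0=0, p1=6, p2=4, p3=3, p4=2, p5=2, p6=5, p7=3)
step 4: fire T2:  (p0=0, p1=6, p2=4, p3=3, p4=2, p5=2, p6=5, p7=3) → (p0=0, p1=6, p2=4, p3=2, p4=2, p5=2, p6=5, p7=3)
step 5: fire T2:  (p0=0, p1=6, p2=4, p3=2, p4=2, p5=2, p6=5, p7=3) → (p0=0, p1=6, p2=4, p3=1, p4=2, p5=2, p6=5, p7=3)
step 6: fire T2:  (p0=0, p1=6, p2=4, p3=1, p4=2, p5=2, p6=5, p7=3) → (p0=0, p1=6, p2=4, p3=0, p4=2, p5=2, p6=5, p7=3)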